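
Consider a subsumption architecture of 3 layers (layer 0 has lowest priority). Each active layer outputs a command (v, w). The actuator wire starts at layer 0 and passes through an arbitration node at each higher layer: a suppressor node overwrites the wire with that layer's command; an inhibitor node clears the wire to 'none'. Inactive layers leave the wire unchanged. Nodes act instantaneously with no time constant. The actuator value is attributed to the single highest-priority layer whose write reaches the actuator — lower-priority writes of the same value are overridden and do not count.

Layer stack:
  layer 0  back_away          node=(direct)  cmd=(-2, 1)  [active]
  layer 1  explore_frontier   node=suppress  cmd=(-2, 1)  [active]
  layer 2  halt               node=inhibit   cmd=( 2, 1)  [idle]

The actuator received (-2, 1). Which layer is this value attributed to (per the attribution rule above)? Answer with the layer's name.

explore_frontier

L0 back_away: active, feeds wire = (-2, 1)
L1 explore_frontier: active, suppressor → wire = (-2, 1)
L2 halt: idle → wire stays (-2, 1)
actuator = (-2, 1)
last writer: layer 1 = explore_frontier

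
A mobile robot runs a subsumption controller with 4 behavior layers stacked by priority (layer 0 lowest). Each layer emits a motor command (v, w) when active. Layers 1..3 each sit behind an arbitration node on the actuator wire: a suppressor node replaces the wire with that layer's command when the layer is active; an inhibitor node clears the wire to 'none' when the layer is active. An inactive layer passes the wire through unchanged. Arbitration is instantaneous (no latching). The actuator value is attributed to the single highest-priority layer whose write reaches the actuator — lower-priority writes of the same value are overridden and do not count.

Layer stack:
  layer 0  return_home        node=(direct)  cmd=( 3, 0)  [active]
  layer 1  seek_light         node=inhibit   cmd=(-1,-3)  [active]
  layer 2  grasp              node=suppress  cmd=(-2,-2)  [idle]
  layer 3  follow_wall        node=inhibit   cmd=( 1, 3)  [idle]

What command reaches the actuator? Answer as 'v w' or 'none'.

layer 0 (return_home) active — direct: (3, 0)
layer 1 (seek_light) active — inhibits: none
layer 2 (grasp) idle — unchanged: none
layer 3 (follow_wall) idle — unchanged: none
→ actuator none

none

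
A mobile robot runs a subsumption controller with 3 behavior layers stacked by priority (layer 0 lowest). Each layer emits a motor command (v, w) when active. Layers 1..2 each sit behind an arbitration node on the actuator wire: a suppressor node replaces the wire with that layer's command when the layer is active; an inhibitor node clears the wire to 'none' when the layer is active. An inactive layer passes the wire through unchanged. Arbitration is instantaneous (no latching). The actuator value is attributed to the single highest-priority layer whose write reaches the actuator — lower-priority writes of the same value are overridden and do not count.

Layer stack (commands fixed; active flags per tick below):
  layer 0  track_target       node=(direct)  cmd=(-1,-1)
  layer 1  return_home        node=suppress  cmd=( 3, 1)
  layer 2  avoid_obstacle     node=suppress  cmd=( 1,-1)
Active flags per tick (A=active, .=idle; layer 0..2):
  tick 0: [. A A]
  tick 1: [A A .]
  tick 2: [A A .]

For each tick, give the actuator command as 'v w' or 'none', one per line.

tick 0:
  L0 track_target: idle → wire = none
  L1 return_home: active, suppressor → wire = (3, 1)
  L2 avoid_obstacle: active, suppressor → wire = (1, -1)
  actuator = (1, -1)
tick 1:
  L0 track_target: active, feeds wire = (-1, -1)
  L1 return_home: active, suppressor → wire = (3, 1)
  L2 avoid_obstacle: idle → wire stays (3, 1)
  actuator = (3, 1)
tick 2:
  L0 track_target: active, feeds wire = (-1, -1)
  L1 return_home: active, suppressor → wire = (3, 1)
  L2 avoid_obstacle: idle → wire stays (3, 1)
  actuator = (3, 1)

1 -1
3 1
3 1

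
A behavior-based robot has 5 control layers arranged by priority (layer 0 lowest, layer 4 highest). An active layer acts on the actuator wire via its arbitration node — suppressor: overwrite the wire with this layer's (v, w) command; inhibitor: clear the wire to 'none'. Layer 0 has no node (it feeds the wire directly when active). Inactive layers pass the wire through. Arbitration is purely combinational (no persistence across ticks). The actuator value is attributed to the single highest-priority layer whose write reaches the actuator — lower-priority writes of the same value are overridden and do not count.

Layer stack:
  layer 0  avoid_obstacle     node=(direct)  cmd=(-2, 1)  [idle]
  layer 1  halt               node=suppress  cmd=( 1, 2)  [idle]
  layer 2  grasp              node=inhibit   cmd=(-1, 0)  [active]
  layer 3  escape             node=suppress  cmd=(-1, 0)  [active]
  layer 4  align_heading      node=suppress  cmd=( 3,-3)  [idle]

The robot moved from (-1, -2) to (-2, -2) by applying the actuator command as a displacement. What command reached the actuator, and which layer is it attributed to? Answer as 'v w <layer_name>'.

-1 0 escape

displacement = (-2, -2) − (-1, -2) = (-1, 0)
layer 0 (avoid_obstacle) idle — none
layer 1 (halt) idle — unchanged: none
layer 2 (grasp) active — inhibits: none
layer 3 (escape) active — suppresses: (-1, 0)
layer 4 (align_heading) idle — unchanged: (-1, 0)
→ actuator (-1, 0) — from layer 3 (escape)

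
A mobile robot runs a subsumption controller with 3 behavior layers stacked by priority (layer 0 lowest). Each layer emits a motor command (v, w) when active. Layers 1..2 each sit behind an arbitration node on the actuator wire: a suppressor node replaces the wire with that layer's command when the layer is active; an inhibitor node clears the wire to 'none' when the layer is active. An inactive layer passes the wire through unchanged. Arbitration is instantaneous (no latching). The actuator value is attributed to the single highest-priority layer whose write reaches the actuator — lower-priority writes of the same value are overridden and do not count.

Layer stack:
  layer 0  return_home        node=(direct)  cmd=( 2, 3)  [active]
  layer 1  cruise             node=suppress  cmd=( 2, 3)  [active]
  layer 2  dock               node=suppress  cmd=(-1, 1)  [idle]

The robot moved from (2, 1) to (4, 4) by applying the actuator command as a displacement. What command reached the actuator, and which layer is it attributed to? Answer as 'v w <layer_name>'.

2 3 cruise

displacement = (4, 4) − (2, 1) = (2, 3)
layer 0 (return_home) active — direct: (2, 3)
layer 1 (cruise) active — suppresses: (2, 3)
layer 2 (dock) idle — unchanged: (2, 3)
→ actuator (2, 3) — from layer 1 (cruise)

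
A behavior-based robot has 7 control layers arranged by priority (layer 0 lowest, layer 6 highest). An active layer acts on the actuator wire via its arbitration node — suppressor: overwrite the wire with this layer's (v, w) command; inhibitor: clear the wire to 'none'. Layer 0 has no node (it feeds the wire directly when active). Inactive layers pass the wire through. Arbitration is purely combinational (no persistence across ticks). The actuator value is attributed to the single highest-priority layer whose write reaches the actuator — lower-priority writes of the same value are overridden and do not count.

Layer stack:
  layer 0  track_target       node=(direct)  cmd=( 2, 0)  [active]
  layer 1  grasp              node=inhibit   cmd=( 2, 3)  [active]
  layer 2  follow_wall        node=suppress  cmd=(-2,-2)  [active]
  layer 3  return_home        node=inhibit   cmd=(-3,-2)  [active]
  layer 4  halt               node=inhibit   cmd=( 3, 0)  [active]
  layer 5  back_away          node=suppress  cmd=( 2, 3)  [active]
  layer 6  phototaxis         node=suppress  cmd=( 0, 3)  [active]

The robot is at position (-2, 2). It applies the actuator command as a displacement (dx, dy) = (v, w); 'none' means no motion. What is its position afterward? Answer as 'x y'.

layer 0 (track_target) active — direct: (2, 0)
layer 1 (grasp) active — inhibits: none
layer 2 (follow_wall) active — suppresses: (-2, -2)
layer 3 (return_home) active — inhibits: none
layer 4 (halt) active — inhibits: none
layer 5 (back_away) active — suppresses: (2, 3)
layer 6 (phototaxis) active — suppresses: (0, 3)
→ actuator (0, 3)
position: (-2, 2) + (0, 3) = (-2, 5)

-2 5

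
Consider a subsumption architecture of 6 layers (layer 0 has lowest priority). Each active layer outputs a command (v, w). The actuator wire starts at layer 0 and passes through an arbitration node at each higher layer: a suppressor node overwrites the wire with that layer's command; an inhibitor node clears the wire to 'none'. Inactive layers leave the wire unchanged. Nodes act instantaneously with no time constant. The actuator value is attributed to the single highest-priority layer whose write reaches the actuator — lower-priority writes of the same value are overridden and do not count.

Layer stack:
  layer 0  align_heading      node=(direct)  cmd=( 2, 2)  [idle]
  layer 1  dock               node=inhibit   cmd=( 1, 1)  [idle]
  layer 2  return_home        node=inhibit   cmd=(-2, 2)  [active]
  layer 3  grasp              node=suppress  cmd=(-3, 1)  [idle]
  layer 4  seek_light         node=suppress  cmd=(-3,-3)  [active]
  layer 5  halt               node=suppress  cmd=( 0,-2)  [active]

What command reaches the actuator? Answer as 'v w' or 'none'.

0 -2

layer 0 (align_heading) idle — none
layer 1 (dock) idle — unchanged: none
layer 2 (return_home) active — inhibits: none
layer 3 (grasp) idle — unchanged: none
layer 4 (seek_light) active — suppresses: (-3, -3)
layer 5 (halt) active — suppresses: (0, -2)
→ actuator (0, -2)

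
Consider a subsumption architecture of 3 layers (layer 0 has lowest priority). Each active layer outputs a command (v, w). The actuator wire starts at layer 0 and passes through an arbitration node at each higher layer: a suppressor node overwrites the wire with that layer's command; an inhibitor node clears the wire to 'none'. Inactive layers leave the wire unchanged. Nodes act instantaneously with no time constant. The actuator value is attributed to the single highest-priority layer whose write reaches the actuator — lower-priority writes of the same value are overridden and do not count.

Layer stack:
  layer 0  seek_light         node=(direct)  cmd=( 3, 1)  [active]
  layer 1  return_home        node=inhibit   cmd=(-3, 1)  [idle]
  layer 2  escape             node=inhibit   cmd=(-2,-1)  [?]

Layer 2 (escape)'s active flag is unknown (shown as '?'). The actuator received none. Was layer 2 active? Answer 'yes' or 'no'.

yes

If layer 2 is active=yes:
  actuator would be none
If layer 2 is active=no:
  actuator would be (3, 1)
Observed none, so layer 2 was active.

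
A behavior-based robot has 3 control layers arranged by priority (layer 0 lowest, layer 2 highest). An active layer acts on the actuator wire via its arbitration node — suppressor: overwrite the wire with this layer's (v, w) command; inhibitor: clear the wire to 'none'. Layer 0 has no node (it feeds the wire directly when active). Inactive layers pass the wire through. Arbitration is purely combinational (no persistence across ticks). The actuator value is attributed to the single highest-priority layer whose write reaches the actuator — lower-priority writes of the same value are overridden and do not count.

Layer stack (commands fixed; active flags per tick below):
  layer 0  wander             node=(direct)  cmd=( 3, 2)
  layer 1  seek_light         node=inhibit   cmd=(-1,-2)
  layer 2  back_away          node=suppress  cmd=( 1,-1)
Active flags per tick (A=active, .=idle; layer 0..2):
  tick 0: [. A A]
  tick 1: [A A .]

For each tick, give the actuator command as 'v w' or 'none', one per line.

1 -1
none

tick 0:
  layer 0 (wander) idle — none
  layer 1 (seek_light) active — inhibits: none
  layer 2 (back_away) active — suppresses: (1, -1)
  → actuator (1, -1)
tick 1:
  layer 0 (wander) active — direct: (3, 2)
  layer 1 (seek_light) active — inhibits: none
  layer 2 (back_away) idle — unchanged: none
  → actuator none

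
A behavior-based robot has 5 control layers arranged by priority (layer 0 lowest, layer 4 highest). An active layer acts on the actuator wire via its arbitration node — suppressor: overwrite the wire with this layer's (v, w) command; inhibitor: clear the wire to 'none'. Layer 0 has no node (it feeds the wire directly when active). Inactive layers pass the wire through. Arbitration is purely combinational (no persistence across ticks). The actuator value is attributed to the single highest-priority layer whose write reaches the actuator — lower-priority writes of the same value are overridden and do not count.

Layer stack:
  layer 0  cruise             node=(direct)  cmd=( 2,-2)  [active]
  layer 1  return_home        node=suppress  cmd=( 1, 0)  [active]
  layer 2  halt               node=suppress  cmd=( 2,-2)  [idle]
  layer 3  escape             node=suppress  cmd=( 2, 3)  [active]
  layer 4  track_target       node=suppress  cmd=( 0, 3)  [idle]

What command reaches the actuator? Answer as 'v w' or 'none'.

layer 0 (cruise) active — direct: (2, -2)
layer 1 (return_home) active — suppresses: (1, 0)
layer 2 (halt) idle — unchanged: (1, 0)
layer 3 (escape) active — suppresses: (2, 3)
layer 4 (track_target) idle — unchanged: (2, 3)
→ actuator (2, 3)

2 3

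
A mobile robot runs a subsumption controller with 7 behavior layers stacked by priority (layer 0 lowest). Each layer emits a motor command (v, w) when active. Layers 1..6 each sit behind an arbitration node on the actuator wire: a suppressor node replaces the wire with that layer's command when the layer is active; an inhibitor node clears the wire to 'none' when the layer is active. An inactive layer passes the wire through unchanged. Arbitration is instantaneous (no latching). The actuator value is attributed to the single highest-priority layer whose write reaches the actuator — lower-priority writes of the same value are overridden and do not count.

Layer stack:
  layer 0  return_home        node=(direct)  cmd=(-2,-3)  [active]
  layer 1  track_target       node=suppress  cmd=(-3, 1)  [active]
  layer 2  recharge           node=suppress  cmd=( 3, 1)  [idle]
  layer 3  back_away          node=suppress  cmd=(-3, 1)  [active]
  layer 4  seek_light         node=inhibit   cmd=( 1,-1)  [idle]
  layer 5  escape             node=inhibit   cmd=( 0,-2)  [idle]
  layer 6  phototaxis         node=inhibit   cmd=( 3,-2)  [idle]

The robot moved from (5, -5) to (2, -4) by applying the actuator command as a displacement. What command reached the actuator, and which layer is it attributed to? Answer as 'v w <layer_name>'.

displacement = (2, -4) − (5, -5) = (-3, 1)
[0] return_home on; wire := (-2, -3)
[1] track_target on (suppress); wire := (-3, 1)
[2] recharge off; pass (-3, 1)
[3] back_away on (suppress); wire := (-3, 1)
[4] seek_light off; pass (-3, 1)
[5] escape off; pass (-3, 1)
[6] phototaxis off; pass (-3, 1)
output (-3, 1) — from layer 3 (back_away)

-3 1 back_away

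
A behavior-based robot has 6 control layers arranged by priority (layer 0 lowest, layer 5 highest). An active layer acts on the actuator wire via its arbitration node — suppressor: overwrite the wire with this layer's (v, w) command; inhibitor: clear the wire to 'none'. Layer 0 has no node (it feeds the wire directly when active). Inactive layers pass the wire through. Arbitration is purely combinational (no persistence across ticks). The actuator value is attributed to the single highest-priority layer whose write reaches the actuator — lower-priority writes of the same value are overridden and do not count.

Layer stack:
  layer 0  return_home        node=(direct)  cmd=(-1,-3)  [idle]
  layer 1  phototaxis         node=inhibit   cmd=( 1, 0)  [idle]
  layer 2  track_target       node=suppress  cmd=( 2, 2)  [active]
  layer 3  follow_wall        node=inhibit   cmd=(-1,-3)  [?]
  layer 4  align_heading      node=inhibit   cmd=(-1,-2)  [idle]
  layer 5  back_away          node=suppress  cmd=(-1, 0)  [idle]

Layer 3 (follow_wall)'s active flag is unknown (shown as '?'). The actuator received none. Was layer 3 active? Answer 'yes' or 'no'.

yes

If layer 3 is active=yes:
  actuator would be none
If layer 3 is active=no:
  actuator would be (2, 2)
Observed none, so layer 3 was active.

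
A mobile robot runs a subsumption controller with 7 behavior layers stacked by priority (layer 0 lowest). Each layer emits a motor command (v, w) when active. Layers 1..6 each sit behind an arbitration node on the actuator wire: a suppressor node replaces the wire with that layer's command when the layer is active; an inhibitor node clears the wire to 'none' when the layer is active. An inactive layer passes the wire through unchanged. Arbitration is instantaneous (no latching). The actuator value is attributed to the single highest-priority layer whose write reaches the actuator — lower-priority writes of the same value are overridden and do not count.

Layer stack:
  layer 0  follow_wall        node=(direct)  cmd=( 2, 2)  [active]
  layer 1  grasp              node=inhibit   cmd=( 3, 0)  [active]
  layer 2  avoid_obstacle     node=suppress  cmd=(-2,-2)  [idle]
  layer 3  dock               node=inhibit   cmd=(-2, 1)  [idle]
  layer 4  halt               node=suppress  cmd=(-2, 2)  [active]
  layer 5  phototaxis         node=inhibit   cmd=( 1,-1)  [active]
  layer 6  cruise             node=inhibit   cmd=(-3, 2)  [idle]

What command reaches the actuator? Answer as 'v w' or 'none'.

layer 0 (follow_wall) active — direct: (2, 2)
layer 1 (grasp) active — inhibits: none
layer 2 (avoid_obstacle) idle — unchanged: none
layer 3 (dock) idle — unchanged: none
layer 4 (halt) active — suppresses: (-2, 2)
layer 5 (phototaxis) active — inhibits: none
layer 6 (cruise) idle — unchanged: none
→ actuator none

none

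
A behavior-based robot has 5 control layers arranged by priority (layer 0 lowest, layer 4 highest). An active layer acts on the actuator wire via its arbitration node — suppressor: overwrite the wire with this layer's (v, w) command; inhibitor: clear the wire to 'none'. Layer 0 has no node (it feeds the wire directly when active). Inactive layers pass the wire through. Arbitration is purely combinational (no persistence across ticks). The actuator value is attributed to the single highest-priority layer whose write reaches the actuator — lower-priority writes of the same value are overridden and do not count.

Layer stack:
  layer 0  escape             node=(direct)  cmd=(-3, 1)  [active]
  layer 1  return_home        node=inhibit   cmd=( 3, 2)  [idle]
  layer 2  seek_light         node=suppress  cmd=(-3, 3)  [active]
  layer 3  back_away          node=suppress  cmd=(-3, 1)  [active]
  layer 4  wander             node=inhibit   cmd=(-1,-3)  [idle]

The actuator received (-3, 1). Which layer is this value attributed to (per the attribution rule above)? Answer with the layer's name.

back_away

L0 escape: active, feeds wire = (-3, 1)
L1 return_home: idle → wire stays (-3, 1)
L2 seek_light: active, suppressor → wire = (-3, 3)
L3 back_away: active, suppressor → wire = (-3, 1)
L4 wander: idle → wire stays (-3, 1)
actuator = (-3, 1)
last writer: layer 3 = back_away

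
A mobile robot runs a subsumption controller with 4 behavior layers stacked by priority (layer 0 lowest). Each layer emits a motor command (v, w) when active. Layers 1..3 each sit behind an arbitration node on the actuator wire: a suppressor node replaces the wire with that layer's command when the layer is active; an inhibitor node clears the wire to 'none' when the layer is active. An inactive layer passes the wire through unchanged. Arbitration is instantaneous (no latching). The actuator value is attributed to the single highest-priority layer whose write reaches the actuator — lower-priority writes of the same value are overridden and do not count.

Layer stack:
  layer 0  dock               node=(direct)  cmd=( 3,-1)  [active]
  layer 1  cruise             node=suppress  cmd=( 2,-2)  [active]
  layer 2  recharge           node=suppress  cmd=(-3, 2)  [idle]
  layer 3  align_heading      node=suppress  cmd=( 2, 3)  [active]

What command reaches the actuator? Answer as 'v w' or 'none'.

layer 0 (dock) active — direct: (3, -1)
layer 1 (cruise) active — suppresses: (2, -2)
layer 2 (recharge) idle — unchanged: (2, -2)
layer 3 (align_heading) active — suppresses: (2, 3)
→ actuator (2, 3)

2 3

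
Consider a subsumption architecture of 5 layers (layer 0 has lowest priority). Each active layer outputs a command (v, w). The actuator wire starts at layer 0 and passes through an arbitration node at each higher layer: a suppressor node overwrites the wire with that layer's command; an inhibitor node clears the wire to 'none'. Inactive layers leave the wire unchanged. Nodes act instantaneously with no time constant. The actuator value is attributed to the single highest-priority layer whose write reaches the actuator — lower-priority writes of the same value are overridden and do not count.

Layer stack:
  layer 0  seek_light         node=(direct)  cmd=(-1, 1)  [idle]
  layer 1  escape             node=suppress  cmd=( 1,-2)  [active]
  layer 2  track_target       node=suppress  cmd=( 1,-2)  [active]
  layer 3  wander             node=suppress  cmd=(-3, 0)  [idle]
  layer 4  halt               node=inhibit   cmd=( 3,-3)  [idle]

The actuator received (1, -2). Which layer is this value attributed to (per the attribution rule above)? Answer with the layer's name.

track_target

layer 0 (seek_light) idle — none
layer 1 (escape) active — suppresses: (1, -2)
layer 2 (track_target) active — suppresses: (1, -2)
layer 3 (wander) idle — unchanged: (1, -2)
layer 4 (halt) idle — unchanged: (1, -2)
→ actuator (1, -2)
last writer: layer 2 = track_target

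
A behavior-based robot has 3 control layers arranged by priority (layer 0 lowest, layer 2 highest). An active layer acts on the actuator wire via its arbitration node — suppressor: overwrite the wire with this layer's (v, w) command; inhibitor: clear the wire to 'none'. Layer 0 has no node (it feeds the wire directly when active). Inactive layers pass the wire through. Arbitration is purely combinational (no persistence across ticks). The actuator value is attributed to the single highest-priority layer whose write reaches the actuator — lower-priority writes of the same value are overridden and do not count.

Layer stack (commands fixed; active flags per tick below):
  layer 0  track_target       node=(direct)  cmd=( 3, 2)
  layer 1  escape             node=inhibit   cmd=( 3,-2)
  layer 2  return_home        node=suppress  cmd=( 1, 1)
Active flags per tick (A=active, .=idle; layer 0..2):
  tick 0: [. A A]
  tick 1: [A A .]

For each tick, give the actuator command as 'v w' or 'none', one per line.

tick 0:
  [0] track_target off; wire := none
  [1] escape on (inhibit); wire := none
  [2] return_home on (suppress); wire := (1, 1)
  output (1, 1)
tick 1:
  [0] track_target on; wire := (3, 2)
  [1] escape on (inhibit); wire := none
  [2] return_home off; pass none
  output none

1 1
none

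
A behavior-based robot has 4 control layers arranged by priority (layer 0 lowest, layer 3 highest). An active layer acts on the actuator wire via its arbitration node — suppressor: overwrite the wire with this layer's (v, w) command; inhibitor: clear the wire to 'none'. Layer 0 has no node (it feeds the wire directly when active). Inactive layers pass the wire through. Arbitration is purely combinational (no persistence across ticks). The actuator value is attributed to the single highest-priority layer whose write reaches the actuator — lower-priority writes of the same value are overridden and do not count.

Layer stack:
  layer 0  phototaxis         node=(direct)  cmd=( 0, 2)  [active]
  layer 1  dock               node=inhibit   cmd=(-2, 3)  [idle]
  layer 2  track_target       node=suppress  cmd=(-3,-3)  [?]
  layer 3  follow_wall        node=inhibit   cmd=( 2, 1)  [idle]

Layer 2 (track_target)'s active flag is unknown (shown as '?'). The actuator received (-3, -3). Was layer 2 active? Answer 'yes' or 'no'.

If layer 2 is active=yes:
  actuator would be (-3, -3)
If layer 2 is active=no:
  actuator would be (0, 2)
Observed (-3, -3), so layer 2 was active.

yes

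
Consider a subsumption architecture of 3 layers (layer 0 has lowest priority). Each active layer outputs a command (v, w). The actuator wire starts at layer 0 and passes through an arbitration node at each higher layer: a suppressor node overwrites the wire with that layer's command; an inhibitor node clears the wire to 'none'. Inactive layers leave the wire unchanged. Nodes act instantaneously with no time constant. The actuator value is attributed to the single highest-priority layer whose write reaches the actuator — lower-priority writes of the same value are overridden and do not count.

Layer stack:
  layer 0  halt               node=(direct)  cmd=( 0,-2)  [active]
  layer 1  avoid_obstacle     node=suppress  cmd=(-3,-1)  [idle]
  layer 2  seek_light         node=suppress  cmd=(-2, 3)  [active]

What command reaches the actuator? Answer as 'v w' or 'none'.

[0] halt on; wire := (0, -2)
[1] avoid_obstacle off; pass (0, -2)
[2] seek_light on (suppress); wire := (-2, 3)
output (-2, 3)

-2 3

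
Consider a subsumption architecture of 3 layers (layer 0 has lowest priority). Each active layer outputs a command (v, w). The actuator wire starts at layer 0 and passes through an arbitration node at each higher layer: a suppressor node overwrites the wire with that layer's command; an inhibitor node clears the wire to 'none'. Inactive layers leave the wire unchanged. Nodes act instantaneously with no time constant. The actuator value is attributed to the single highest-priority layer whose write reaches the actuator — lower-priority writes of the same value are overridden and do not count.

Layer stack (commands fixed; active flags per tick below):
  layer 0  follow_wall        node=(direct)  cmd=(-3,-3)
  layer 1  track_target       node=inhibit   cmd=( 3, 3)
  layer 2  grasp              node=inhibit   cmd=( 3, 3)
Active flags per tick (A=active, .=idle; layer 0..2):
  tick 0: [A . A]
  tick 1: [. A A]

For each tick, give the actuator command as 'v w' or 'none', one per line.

none
none

tick 0:
  [0] follow_wall on; wire := (-3, -3)
  [1] track_target off; pass (-3, -3)
  [2] grasp on (inhibit); wire := none
  output none
tick 1:
  [0] follow_wall off; wire := none
  [1] track_target on (inhibit); wire := none
  [2] grasp on (inhibit); wire := none
  output none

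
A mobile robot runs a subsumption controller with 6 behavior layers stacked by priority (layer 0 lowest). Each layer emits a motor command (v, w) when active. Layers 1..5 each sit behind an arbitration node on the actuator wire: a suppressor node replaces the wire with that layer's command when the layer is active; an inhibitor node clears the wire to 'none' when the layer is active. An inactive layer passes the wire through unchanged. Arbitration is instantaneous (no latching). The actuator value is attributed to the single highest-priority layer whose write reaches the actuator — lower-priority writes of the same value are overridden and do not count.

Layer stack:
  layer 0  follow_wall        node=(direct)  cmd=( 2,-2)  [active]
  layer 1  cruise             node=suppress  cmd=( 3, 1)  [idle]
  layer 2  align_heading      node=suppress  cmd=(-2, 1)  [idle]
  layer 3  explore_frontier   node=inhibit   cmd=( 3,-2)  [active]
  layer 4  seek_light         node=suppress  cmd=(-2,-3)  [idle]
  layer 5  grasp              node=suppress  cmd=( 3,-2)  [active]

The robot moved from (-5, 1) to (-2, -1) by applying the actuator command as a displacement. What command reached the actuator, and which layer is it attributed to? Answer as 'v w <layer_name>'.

3 -2 grasp

displacement = (-2, -1) − (-5, 1) = (3, -2)
layer 0 (follow_wall) active — direct: (2, -2)
layer 1 (cruise) idle — unchanged: (2, -2)
layer 2 (align_heading) idle — unchanged: (2, -2)
layer 3 (explore_frontier) active — inhibits: none
layer 4 (seek_light) idle — unchanged: none
layer 5 (grasp) active — suppresses: (3, -2)
→ actuator (3, -2) — from layer 5 (grasp)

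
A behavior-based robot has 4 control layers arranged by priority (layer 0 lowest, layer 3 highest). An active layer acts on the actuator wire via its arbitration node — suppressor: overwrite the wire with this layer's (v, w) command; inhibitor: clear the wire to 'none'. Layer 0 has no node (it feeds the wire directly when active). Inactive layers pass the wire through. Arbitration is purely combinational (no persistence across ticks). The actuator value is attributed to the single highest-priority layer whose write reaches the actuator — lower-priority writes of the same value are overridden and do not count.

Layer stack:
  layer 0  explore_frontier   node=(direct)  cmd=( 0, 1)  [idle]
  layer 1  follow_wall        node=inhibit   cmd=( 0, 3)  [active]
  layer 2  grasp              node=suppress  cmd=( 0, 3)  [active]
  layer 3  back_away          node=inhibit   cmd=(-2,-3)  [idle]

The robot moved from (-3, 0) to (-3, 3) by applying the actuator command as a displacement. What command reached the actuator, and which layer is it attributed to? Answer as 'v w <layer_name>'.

displacement = (-3, 3) − (-3, 0) = (0, 3)
layer 0 (explore_frontier) idle — none
layer 1 (follow_wall) active — inhibits: none
layer 2 (grasp) active — suppresses: (0, 3)
layer 3 (back_away) idle — unchanged: (0, 3)
→ actuator (0, 3) — from layer 2 (grasp)

0 3 grasp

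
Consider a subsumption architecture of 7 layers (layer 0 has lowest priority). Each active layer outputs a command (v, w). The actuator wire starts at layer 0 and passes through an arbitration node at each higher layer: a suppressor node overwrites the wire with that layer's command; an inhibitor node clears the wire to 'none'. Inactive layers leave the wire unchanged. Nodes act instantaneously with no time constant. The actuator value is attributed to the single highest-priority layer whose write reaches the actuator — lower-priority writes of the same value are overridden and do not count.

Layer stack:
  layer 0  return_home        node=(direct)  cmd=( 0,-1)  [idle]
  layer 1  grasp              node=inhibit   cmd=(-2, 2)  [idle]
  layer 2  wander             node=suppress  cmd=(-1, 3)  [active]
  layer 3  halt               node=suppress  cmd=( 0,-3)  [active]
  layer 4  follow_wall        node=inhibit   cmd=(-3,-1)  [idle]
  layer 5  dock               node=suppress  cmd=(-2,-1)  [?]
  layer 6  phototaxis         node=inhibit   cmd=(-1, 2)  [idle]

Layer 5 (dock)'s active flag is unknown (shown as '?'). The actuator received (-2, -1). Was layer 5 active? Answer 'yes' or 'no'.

If layer 5 is active=yes:
  actuator would be (-2, -1)
If layer 5 is active=no:
  actuator would be (0, -3)
Observed (-2, -1), so layer 5 was active.

yes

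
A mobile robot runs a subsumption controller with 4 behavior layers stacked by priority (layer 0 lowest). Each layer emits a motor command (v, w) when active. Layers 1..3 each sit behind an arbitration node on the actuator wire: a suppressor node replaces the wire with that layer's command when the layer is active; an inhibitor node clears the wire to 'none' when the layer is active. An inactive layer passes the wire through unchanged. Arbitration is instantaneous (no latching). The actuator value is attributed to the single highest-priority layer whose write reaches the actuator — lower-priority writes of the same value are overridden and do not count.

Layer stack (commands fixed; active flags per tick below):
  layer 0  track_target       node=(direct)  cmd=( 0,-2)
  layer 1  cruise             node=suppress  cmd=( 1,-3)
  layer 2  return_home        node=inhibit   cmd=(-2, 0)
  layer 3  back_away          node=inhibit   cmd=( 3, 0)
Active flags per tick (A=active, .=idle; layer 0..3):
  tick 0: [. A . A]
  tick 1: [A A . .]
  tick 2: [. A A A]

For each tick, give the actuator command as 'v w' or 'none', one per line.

none
1 -3
none

tick 0:
  L0 track_target: idle → wire = none
  L1 cruise: active, suppressor → wire = (1, -3)
  L2 return_home: idle → wire stays (1, -3)
  L3 back_away: active, inhibitor → wire = none
  actuator = none
tick 1:
  L0 track_target: active, feeds wire = (0, -2)
  L1 cruise: active, suppressor → wire = (1, -3)
  L2 return_home: idle → wire stays (1, -3)
  L3 back_away: idle → wire stays (1, -3)
  actuator = (1, -3)
tick 2:
  L0 track_target: idle → wire = none
  L1 cruise: active, suppressor → wire = (1, -3)
  L2 return_home: active, inhibitor → wire = none
  L3 back_away: active, inhibitor → wire = none
  actuator = none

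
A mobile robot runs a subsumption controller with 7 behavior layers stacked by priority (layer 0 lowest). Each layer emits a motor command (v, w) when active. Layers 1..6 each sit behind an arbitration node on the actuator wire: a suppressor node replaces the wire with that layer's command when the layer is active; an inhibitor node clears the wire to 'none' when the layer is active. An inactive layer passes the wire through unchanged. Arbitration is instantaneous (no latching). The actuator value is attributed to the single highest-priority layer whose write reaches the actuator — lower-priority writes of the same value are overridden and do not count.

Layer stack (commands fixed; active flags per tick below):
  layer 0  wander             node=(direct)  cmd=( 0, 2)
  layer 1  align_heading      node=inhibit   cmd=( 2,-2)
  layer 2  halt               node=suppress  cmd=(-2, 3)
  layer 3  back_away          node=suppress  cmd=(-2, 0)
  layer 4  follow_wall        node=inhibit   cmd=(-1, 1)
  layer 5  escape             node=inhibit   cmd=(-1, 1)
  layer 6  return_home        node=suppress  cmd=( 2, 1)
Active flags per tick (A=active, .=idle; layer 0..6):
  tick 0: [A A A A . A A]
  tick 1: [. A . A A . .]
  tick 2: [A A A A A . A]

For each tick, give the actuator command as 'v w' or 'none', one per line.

2 1
none
2 1

tick 0:
  [0] wander on; wire := (0, 2)
  [1] align_heading on (inhibit); wire := none
  [2] halt on (suppress); wire := (-2, 3)
  [3] back_away on (suppress); wire := (-2, 0)
  [4] follow_wall off; pass (-2, 0)
  [5] escape on (inhibit); wire := none
  [6] return_home on (suppress); wire := (2, 1)
  output (2, 1)
tick 1:
  [0] wander off; wire := none
  [1] align_heading on (inhibit); wire := none
  [2] halt off; pass none
  [3] back_away on (suppress); wire := (-2, 0)
  [4] follow_wall on (inhibit); wire := none
  [5] escape off; pass none
  [6] return_home off; pass none
  output none
tick 2:
  [0] wander on; wire := (0, 2)
  [1] align_heading on (inhibit); wire := none
  [2] halt on (suppress); wire := (-2, 3)
  [3] back_away on (suppress); wire := (-2, 0)
  [4] follow_wall on (inhibit); wire := none
  [5] escape off; pass none
  [6] return_home on (suppress); wire := (2, 1)
  output (2, 1)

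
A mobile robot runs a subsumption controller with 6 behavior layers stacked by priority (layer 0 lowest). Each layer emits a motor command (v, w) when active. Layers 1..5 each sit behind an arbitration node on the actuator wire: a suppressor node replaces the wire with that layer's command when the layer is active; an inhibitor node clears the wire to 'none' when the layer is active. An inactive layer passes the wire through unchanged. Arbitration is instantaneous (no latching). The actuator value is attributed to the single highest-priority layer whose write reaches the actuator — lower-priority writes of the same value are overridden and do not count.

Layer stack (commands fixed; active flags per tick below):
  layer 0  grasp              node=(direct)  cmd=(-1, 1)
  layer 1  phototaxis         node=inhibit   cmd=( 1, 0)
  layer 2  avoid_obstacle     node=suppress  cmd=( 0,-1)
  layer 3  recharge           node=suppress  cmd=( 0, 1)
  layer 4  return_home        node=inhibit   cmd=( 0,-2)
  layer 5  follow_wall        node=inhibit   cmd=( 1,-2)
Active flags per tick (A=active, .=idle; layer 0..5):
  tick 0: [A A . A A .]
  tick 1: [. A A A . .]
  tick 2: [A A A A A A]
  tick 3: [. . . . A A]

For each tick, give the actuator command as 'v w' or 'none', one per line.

none
0 1
none
none

tick 0:
  L0 grasp: active, feeds wire = (-1, 1)
  L1 phototaxis: active, inhibitor → wire = none
  L2 avoid_obstacle: idle → wire stays none
  L3 recharge: active, suppressor → wire = (0, 1)
  L4 return_home: active, inhibitor → wire = none
  L5 follow_wall: idle → wire stays none
  actuator = none
tick 1:
  L0 grasp: idle → wire = none
  L1 phototaxis: active, inhibitor → wire = none
  L2 avoid_obstacle: active, suppressor → wire = (0, -1)
  L3 recharge: active, suppressor → wire = (0, 1)
  L4 return_home: idle → wire stays (0, 1)
  L5 follow_wall: idle → wire stays (0, 1)
  actuator = (0, 1)
tick 2:
  L0 grasp: active, feeds wire = (-1, 1)
  L1 phototaxis: active, inhibitor → wire = none
  L2 avoid_obstacle: active, suppressor → wire = (0, -1)
  L3 recharge: active, suppressor → wire = (0, 1)
  L4 return_home: active, inhibitor → wire = none
  L5 follow_wall: active, inhibitor → wire = none
  actuator = none
tick 3:
  L0 grasp: idle → wire = none
  L1 phototaxis: idle → wire stays none
  L2 avoid_obstacle: idle → wire stays none
  L3 recharge: idle → wire stays none
  L4 return_home: active, inhibitor → wire = none
  L5 follow_wall: active, inhibitor → wire = none
  actuator = none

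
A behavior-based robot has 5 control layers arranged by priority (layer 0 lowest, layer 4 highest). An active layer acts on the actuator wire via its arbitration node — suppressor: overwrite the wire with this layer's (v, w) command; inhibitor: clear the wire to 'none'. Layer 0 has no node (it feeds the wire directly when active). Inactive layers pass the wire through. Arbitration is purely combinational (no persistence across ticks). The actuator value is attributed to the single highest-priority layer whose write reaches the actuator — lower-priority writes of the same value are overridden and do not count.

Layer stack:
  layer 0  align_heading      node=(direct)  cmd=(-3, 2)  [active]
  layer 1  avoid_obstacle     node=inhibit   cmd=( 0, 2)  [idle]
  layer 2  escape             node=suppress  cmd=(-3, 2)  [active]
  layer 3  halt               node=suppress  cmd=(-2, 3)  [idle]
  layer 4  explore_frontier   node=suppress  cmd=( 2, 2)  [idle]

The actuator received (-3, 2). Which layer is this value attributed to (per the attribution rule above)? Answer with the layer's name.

escape

[0] align_heading on; wire := (-3, 2)
[1] avoid_obstacle off; pass (-3, 2)
[2] escape on (suppress); wire := (-3, 2)
[3] halt off; pass (-3, 2)
[4] explore_frontier off; pass (-3, 2)
output (-3, 2)
last writer: layer 2 = escape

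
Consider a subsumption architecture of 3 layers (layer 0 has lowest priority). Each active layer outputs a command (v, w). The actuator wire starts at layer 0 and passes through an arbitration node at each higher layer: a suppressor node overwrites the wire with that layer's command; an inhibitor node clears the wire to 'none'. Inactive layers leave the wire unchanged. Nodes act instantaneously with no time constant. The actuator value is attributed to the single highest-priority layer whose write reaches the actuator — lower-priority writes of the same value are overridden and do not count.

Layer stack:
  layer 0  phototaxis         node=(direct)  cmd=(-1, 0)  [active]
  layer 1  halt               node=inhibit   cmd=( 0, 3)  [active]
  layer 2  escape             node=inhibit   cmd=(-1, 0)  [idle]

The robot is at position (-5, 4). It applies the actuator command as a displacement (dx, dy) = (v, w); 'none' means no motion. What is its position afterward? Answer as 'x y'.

-5 4

[0] phototaxis on; wire := (-1, 0)
[1] halt on (inhibit); wire := none
[2] escape off; pass none
output none
position: (-5, 4) + none = (-5, 4)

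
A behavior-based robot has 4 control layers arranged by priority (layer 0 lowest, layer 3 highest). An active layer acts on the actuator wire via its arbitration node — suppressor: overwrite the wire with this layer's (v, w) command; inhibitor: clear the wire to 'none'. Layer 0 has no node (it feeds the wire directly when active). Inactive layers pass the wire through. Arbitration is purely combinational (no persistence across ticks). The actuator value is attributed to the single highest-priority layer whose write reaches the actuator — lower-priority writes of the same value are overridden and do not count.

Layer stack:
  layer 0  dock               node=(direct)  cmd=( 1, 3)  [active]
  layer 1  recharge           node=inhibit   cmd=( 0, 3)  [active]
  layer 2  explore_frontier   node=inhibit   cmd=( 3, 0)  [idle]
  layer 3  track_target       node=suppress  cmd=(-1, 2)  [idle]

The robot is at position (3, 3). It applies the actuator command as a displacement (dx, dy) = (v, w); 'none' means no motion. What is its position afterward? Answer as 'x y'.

L0 dock: active, feeds wire = (1, 3)
L1 recharge: active, inhibitor → wire = none
L2 explore_frontier: idle → wire stays none
L3 track_target: idle → wire stays none
actuator = none
position: (3, 3) + none = (3, 3)

3 3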